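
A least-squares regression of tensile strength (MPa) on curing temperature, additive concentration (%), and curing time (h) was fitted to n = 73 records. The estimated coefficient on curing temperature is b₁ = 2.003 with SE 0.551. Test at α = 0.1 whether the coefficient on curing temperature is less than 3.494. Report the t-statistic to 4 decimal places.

t = -2.7060

H₀: β₁ = 3.494 vs H₁: β₁ < 3.494.
t = (b₁ − β₁⁰)/SE = (2.003 − 3.494) / 0.551 = -2.7060.
df = n − k − 1 = 73 − 3 − 1 = 69.
One-sided p ≈ 0.0043, which is < 0.1, so reject H₀.
There is evidence that the true slope on curing temperature is below 3.494 MPa per unit, holding the other predictors fixed.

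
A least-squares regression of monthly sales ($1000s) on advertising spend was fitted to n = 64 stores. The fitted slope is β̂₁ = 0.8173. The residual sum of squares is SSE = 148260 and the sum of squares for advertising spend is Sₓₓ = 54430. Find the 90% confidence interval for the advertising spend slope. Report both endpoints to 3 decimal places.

(0.467, 1.167)

MSE = SSE/(n − 2) = 148260/62 = 2391.29.
SE(β̂₁) = √(MSE/Sₓₓ) = √(2391.29/54430) = 0.209603.
df = n − 2 = 62.
t* = t_{0.05, 62} = 1.669804.
Margin = t* × SE = 1.669804 × 0.209603 = 0.35000.
CI: 0.8173 ± 0.35000 → (0.467, 1.167).
With 90% confidence, each one-unit increase in advertising spend is associated with a change of between 0.467 and 1.167 $1000s in monthly sales.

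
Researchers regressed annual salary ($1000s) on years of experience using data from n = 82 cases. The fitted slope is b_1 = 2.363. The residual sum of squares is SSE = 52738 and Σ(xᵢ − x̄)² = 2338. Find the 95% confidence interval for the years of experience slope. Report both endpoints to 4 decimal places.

MSE = SSE/(n − 2) = 52738/80 = 659.225.
SE(b_1) = √(MSE/Sₓₓ) = √(659.225/2338) = 0.531.
df = n − 2 = 80.
t* = t_{0.025, 80} = 1.990063.
Margin = t* × SE = 1.990063 × 0.531 = 1.056724.
CI: 2.363 ± 1.056724 → (1.3063, 3.4197).
With 95% confidence, each one-unit increase in years of experience is associated with a change of between 1.3063 and 3.4197 $1000s in annual salary.

(1.3063, 3.4197)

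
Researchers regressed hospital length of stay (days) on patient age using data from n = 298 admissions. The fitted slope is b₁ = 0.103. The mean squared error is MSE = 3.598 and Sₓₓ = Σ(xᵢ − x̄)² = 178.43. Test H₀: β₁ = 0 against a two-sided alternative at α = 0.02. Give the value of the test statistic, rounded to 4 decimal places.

t = 0.7253

SE(b₁) = √(MSE/Sₓₓ) = √(3.598/178.43) = 0.142003.
t = 0.103 / 0.142003 = 0.7253.
df = n − 2 = 296.
Two-sided p ≈ 0.4688, which is ≥ 0.02, so fail to reject H₀.
The data do not give significant evidence of an association between patient age and hospital length of stay.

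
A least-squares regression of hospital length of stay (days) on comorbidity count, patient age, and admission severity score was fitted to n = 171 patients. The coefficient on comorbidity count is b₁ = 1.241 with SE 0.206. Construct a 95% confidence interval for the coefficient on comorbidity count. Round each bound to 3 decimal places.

df = n − k − 1 = 171 − 3 − 1 = 167.
t* = t_{0.025, 167} = 1.974271.
Margin = t* × SE = 1.974271 × 0.206 = 0.40670.
CI: 1.241 ± 0.40670 → (0.834, 1.648).
With 95% confidence, each one-unit increase in comorbidity count is associated with a change of between 0.834 and 1.648 days in hospital length of stay, holding the other predictors fixed.

(0.834, 1.648)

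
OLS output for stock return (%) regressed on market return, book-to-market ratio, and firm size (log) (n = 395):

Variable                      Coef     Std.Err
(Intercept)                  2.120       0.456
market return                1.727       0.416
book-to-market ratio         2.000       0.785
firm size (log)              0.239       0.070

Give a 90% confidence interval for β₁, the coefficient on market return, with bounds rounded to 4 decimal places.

(1.0411, 2.4129)

Read off: b = 1.727, SE = 0.416 for market return.
df = n − k − 1 = 395 − 3 − 1 = 391.
t* = t_{0.05, 391} = 1.64876.
Margin = t* × SE = 1.64876 × 0.416 = 0.685884.
CI: 1.727 ± 0.685884 → (1.0411, 2.4129).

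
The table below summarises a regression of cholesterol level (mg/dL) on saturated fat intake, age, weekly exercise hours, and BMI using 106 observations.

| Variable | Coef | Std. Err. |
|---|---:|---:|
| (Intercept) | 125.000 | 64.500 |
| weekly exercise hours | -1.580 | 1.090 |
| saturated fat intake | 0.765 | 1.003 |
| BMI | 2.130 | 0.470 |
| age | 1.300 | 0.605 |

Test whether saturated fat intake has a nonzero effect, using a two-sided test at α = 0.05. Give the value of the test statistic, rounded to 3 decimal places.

Read off: b = 0.765, SE = 1.003 for saturated fat intake.
H₀: β₁ = 0 vs H₁: β₁ ≠ 0.
t = 0.765 / 1.003 = 0.763.
df = n − k − 1 = 106 − 4 − 1 = 101.
Two-sided p ≈ 0.4474, which is ≥ 0.05, so fail to reject H₀.
The data do not give significant evidence of an association between saturated fat intake and cholesterol level, after adjusting for the other predictors.

t = 0.763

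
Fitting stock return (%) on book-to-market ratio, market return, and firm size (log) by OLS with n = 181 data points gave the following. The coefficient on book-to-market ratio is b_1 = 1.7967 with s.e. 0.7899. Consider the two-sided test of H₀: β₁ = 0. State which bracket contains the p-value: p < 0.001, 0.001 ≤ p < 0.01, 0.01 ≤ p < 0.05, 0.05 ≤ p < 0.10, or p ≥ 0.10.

0.01 ≤ p < 0.05

t = 1.7967 / 0.7899 = 2.275.
df = n − k − 1 = 181 − 3 − 1 = 177.
Two-sided p = 2·P(T_{177} > |t|) ≈ 0.0241.
So 0.01 ≤ p < 0.05.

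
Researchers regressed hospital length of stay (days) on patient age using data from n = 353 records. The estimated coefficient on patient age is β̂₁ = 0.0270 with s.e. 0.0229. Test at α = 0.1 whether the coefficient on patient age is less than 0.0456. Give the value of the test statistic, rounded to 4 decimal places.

t = -0.8122

H₀: β₁ = 0.0456 vs H₁: β₁ < 0.0456.
t = (β̂₁ − β₁⁰)/SE = (0.0270 − 0.0456) / 0.0229 = -0.8122.
df = n − 2 = 353 − 2 = 351.
One-sided p ≈ 0.2086, which is ≥ 0.1, so fail to reject H₀.
The data do not give significant evidence that the true slope on patient age is below 0.0456 days per unit.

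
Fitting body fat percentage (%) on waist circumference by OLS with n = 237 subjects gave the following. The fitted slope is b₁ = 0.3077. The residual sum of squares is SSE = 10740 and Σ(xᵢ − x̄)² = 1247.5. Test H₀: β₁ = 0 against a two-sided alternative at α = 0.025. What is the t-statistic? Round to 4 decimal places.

MSE = SSE/(n − 2) = 10740/235 = 45.7021.
SE(b₁) = √(MSE/Sₓₓ) = √(45.7021/1247.5) = 0.191403.
t = 0.3077 / 0.191403 = 1.6076.
df = n − 2 = 235.
Two-sided p ≈ 0.1093, which is ≥ 0.025, so fail to reject H₀.
The data do not give significant evidence of an association between waist circumference and body fat percentage.

t = 1.6076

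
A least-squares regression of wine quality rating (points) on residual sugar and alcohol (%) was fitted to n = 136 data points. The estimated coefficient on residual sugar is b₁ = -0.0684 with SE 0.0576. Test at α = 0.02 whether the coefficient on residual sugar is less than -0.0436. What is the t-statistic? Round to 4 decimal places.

H₀: β₁ = -0.0436 vs H₁: β₁ < -0.0436.
t = (b₁ − β₁⁰)/SE = (-0.0684 − (-0.0436)) / 0.0576 = -0.4306.
df = n − k − 1 = 136 − 2 − 1 = 133.
One-sided p ≈ 0.3337, which is ≥ 0.02, so fail to reject H₀.
The data do not give significant evidence that the true slope on residual sugar is below -0.0436 points per unit, holding the other predictors fixed.

t = -0.4306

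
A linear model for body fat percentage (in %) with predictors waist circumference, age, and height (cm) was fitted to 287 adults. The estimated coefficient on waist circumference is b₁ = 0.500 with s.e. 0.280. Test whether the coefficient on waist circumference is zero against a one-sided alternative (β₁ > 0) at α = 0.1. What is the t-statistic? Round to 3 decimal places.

t = 1.786

H₀: β₁ = 0 vs H₁: β₁ > 0.
t = (b₁ − β₁⁰)/SE = 0.500 / 0.280 = 1.786.
df = n − k − 1 = 287 − 3 − 1 = 283.
One-sided p ≈ 0.0376, which is < 0.1, so reject H₀.
There is evidence that the true slope on waist circumference is positive, holding the other predictors fixed.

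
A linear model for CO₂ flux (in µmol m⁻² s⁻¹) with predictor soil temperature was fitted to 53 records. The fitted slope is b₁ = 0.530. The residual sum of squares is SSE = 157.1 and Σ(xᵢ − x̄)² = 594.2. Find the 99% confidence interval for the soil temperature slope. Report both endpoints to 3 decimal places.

(0.337, 0.723)

MSE = SSE/(n − 2) = 157.1/51 = 3.08039.
SE(b₁) = √(MSE/Sₓₓ) = √(3.08039/594.2) = 0.0720007.
df = n − 2 = 51.
t* = t_{0.005, 51} = 2.675722.
Margin = t* × SE = 2.675722 × 0.0720007 = 0.19265.
CI: 0.530 ± 0.19265 → (0.337, 0.723).
With 99% confidence, each one-unit increase in soil temperature is associated with a change of between 0.337 and 0.723 µmol m⁻² s⁻¹ in CO₂ flux.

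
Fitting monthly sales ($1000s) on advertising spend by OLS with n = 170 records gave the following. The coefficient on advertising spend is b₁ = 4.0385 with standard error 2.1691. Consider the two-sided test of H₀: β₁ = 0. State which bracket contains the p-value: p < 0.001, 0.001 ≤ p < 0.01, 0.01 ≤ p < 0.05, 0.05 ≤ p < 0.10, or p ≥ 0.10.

0.05 ≤ p < 0.10

t = 4.0385 / 2.1691 = 1.862.
df = n − 2 = 170 − 2 = 168.
Two-sided p = 2·P(T_{168} > |t|) ≈ 0.0644.
So 0.05 ≤ p < 0.10.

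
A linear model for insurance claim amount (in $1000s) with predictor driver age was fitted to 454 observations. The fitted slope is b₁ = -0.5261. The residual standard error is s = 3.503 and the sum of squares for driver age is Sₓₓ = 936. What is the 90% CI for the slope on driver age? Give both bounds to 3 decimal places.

(-0.715, -0.337)

SE(b₁) = s/√Sₓₓ = 3.503/√936 = 0.114499.
df = n − 2 = 452.
t* = t_{0.05, 452} = 1.648232.
Margin = t* × SE = 1.648232 × 0.114499 = 0.18872.
CI: -0.5261 ± 0.18872 → (-0.715, -0.337).
With 90% confidence, each one-unit increase in driver age is associated with a change of between -0.715 and -0.337 $1000s in insurance claim amount.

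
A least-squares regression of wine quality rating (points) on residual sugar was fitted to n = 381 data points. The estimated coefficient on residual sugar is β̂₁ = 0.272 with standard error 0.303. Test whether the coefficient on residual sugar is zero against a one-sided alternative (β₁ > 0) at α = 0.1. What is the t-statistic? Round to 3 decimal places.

t = 0.898

H₀: β₁ = 0 vs H₁: β₁ > 0.
t = (β̂₁ − β₁⁰)/SE = 0.272 / 0.303 = 0.898.
df = n − 2 = 381 − 2 = 379.
One-sided p ≈ 0.1850, which is ≥ 0.1, so fail to reject H₀.
The data do not give significant evidence that the true slope on residual sugar is positive.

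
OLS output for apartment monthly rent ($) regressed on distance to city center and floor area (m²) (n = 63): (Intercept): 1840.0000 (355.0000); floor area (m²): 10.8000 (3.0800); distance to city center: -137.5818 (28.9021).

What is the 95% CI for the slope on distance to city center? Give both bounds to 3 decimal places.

Read off: b = -137.5818, SE = 28.9021 for distance to city center.
df = n − k − 1 = 63 − 2 − 1 = 60.
t* = t_{0.025, 60} = 2.000298.
Margin = t* × SE = 2.000298 × 28.9021 = 57.81281.
CI: -137.5818 ± 57.81281 → (-195.395, -79.769).

(-195.395, -79.769)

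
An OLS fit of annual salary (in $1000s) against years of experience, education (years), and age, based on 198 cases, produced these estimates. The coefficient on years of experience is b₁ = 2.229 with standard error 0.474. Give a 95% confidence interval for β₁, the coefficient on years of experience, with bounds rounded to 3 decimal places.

(1.294, 3.164)

df = n − k − 1 = 198 − 3 − 1 = 194.
t* = t_{0.025, 194} = 1.972268.
Margin = t* × SE = 1.972268 × 0.474 = 0.93485.
CI: 2.229 ± 0.93485 → (1.294, 3.164).
With 95% confidence, each one-unit increase in years of experience is associated with a change of between 1.294 and 3.164 $1000s in annual salary, holding the other predictors fixed.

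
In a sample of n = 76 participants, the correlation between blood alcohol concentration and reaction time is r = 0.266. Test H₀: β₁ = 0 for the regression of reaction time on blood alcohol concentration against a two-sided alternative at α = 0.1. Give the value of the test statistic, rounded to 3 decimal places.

t = 2.374

t = r·√(n − 2)/√(1 − r²) = 0.266·√74/√0.929244 = 2.374.
df = n − 2 = 74.
Two-sided p ≈ 0.0202, which is < 0.1, so reject H₀.
There is evidence of a linear association between blood alcohol concentration and reaction time.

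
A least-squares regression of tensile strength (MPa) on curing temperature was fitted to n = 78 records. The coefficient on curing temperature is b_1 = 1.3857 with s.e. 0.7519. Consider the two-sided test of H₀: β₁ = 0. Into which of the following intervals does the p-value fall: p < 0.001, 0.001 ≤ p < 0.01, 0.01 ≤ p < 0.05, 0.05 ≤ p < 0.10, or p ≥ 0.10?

0.05 ≤ p < 0.10

t = 1.3857 / 0.7519 = 1.843.
df = n − 2 = 78 − 2 = 76.
Two-sided p = 2·P(T_{76} > |t|) ≈ 0.0692.
So 0.05 ≤ p < 0.10.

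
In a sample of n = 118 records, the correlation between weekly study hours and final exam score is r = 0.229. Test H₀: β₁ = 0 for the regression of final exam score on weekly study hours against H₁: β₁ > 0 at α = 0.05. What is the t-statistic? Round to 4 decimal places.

t = 2.5337

t = r·√(n − 2)/√(1 − r²) = 0.229·√116/√0.947559 = 2.5337.
df = n − 2 = 116.
One-sided p ≈ 0.0063, which is < 0.05, so reject H₀.
There is evidence of a linear association between weekly study hours and final exam score.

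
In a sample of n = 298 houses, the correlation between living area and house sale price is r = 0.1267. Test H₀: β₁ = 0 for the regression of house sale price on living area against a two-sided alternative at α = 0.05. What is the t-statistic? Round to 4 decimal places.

t = 2.1975

t = r·√(n − 2)/√(1 − r²) = 0.1267·√296/√0.983947 = 2.1975.
df = n − 2 = 296.
Two-sided p ≈ 0.0288, which is < 0.05, so reject H₀.
There is evidence of a linear association between living area and house sale price.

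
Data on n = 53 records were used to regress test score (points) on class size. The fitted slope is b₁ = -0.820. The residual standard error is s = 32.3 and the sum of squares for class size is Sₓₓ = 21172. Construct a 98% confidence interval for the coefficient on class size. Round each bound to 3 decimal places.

(-1.353, -0.287)

SE(b₁) = s/√Sₓₓ = 32.3/√21172 = 0.221984.
df = n − 2 = 51.
t* = t_{0.01, 51} = 2.401718.
Margin = t* × SE = 2.401718 × 0.221984 = 0.53314.
CI: -0.820 ± 0.53314 → (-1.353, -0.287).
With 98% confidence, each one-unit increase in class size is associated with a change of between -1.353 and -0.287 points in test score.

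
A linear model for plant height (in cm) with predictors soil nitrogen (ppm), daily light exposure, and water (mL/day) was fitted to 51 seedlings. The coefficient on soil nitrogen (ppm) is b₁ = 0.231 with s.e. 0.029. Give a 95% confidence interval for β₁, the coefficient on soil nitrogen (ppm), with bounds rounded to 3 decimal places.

(0.173, 0.289)

df = n − k − 1 = 51 − 3 − 1 = 47.
t* = t_{0.025, 47} = 2.011741.
Margin = t* × SE = 2.011741 × 0.029 = 0.05834.
CI: 0.231 ± 0.05834 → (0.173, 0.289).
With 95% confidence, each one-unit increase in soil nitrogen (ppm) is associated with a change of between 0.173 and 0.289 cm in plant height, holding the other predictors fixed.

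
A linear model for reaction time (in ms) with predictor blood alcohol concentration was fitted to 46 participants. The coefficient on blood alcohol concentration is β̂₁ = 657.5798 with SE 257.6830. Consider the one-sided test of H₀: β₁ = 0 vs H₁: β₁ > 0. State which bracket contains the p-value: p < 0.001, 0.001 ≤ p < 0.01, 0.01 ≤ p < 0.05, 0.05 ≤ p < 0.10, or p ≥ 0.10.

t = 657.5798 / 257.6830 = 2.552.
df = n − 2 = 46 − 2 = 44.
One-sided p = P(T_{44} > t) ≈ 0.0071.
So 0.001 ≤ p < 0.01.

0.001 ≤ p < 0.01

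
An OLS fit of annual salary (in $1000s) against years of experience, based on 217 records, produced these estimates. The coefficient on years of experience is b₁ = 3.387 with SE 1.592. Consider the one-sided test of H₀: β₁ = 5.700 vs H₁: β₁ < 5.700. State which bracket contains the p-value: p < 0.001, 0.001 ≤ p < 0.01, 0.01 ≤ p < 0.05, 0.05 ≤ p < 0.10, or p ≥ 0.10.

t = (3.387 − 5.700) / 1.592 = -1.453.
df = n − 2 = 217 − 2 = 215.
One-sided p = P(T_{215} < t) ≈ 0.0739.
So 0.05 ≤ p < 0.10.

0.05 ≤ p < 0.10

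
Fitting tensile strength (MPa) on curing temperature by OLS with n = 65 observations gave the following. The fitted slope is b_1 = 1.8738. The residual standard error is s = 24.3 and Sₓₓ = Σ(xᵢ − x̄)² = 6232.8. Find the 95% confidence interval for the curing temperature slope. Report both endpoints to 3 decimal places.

SE(b_1) = s/√Sₓₓ = 24.3/√6232.8 = 0.307797.
df = n − 2 = 63.
t* = t_{0.025, 63} = 1.998341.
Margin = t* × SE = 1.998341 × 0.307797 = 0.61508.
CI: 1.8738 ± 0.61508 → (1.259, 2.489).
With 95% confidence, each one-unit increase in curing temperature is associated with a change of between 1.259 and 2.489 MPa in tensile strength.

(1.259, 2.489)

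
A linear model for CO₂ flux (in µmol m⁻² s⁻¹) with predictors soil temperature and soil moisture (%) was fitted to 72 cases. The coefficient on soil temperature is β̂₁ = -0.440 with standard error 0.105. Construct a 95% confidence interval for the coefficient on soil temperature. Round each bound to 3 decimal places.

(-0.649, -0.231)

df = n − k − 1 = 72 − 2 − 1 = 69.
t* = t_{0.025, 69} = 1.994945.
Margin = t* × SE = 1.994945 × 0.105 = 0.20947.
CI: -0.440 ± 0.20947 → (-0.649, -0.231).
With 95% confidence, each one-unit increase in soil temperature is associated with a change of between -0.649 and -0.231 µmol m⁻² s⁻¹ in CO₂ flux, holding the other predictors fixed.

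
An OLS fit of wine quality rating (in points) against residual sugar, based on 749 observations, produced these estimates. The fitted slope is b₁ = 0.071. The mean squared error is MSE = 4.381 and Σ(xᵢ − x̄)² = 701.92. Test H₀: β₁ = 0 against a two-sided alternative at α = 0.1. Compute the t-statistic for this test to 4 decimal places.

t = 0.8987

SE(b₁) = √(MSE/Sₓₓ) = √(4.381/701.92) = 0.0790029.
t = 0.071 / 0.0790029 = 0.8987.
df = n − 2 = 747.
Two-sided p ≈ 0.3691, which is ≥ 0.1, so fail to reject H₀.
The data do not give significant evidence of an association between residual sugar and wine quality rating.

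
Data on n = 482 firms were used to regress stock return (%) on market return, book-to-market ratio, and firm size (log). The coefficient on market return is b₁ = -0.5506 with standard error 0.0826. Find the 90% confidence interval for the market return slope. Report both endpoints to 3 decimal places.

df = n − k − 1 = 482 − 3 − 1 = 478.
t* = t_{0.05, 478} = 1.648048.
Margin = t* × SE = 1.648048 × 0.0826 = 0.13613.
CI: -0.5506 ± 0.13613 → (-0.687, -0.414).
With 90% confidence, each one-unit increase in market return is associated with a change of between -0.687 and -0.414 % in stock return, holding the other predictors fixed.

(-0.687, -0.414)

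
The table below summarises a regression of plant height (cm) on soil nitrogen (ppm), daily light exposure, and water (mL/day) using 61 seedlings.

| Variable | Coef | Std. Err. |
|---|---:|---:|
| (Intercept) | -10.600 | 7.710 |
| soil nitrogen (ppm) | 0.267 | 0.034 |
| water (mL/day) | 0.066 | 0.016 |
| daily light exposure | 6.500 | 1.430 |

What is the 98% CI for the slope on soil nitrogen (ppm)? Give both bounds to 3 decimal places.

Read off: b = 0.267, SE = 0.034 for soil nitrogen (ppm).
df = n − k − 1 = 61 − 3 − 1 = 57.
t* = t_{0.01, 57} = 2.393568.
Margin = t* × SE = 2.393568 × 0.034 = 0.08138.
CI: 0.267 ± 0.08138 → (0.186, 0.348).

(0.186, 0.348)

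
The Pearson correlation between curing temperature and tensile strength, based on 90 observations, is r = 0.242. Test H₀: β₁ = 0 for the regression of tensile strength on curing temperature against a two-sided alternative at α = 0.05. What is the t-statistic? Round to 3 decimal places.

t = 2.340

t = r·√(n − 2)/√(1 − r²) = 0.242·√88/√0.941436 = 2.340.
df = n − 2 = 88.
Two-sided p ≈ 0.0216, which is < 0.05, so reject H₀.
There is evidence of a linear association between curing temperature and tensile strength.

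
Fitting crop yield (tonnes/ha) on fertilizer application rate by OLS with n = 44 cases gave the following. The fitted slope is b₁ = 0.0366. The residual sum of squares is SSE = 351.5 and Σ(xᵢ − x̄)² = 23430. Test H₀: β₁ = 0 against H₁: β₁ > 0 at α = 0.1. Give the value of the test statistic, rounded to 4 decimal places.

t = 1.9366

MSE = SSE/(n − 2) = 351.5/42 = 8.36905.
SE(b₁) = √(MSE/Sₓₓ) = √(8.36905/23430) = 0.0188996.
t = 0.0366 / 0.0188996 = 1.9366.
df = n − 2 = 42.
One-sided p ≈ 0.0298, which is < 0.1, so reject H₀.
There is evidence that the true slope on fertilizer application rate is positive.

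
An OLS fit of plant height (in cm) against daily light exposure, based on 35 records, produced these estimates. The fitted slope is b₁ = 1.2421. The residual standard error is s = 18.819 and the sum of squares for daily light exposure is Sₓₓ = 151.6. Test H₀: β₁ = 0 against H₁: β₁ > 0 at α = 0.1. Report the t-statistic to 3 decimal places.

t = 0.813

SE(b₁) = s/√Sₓₓ = 18.819/√151.6 = 1.52843.
t = 1.2421 / 1.52843 = 0.813.
df = n − 2 = 33.
One-sided p ≈ 0.2111, which is ≥ 0.1, so fail to reject H₀.
The data do not give significant evidence that the true slope on daily light exposure is positive.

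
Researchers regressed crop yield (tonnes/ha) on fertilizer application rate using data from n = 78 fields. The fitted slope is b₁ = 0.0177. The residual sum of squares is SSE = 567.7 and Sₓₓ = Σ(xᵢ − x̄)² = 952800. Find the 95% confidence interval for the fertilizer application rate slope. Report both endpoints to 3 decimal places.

(0.012, 0.023)

MSE = SSE/(n − 2) = 567.7/76 = 7.46974.
SE(b₁) = √(MSE/Sₓₓ) = √(7.46974/952800) = 0.00279996.
df = n − 2 = 76.
t* = t_{0.025, 76} = 1.991673.
Margin = t* × SE = 1.991673 × 0.00279996 = 0.00558.
CI: 0.0177 ± 0.00558 → (0.012, 0.023).
With 95% confidence, each one-unit increase in fertilizer application rate is associated with a change of between 0.012 and 0.023 tonnes/ha in crop yield.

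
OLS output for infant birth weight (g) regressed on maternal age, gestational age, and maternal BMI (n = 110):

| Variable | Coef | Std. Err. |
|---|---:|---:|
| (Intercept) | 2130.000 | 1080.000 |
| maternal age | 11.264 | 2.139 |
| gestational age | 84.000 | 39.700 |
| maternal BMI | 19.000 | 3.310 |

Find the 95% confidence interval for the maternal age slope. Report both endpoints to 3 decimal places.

Read off: b = 11.264, SE = 2.139 for maternal age.
df = n − k − 1 = 110 − 3 − 1 = 106.
t* = t_{0.025, 106} = 1.982597.
Margin = t* × SE = 1.982597 × 2.139 = 4.24078.
CI: 11.264 ± 4.24078 → (7.023, 15.505).

(7.023, 15.505)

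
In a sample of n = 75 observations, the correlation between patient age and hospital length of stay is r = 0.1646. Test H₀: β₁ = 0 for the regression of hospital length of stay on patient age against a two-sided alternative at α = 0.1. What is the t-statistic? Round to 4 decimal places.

t = r·√(n − 2)/√(1 − r²) = 0.1646·√73/√0.972907 = 1.4258.
df = n − 2 = 73.
Two-sided p ≈ 0.1582, which is ≥ 0.1, so fail to reject H₀.
The data do not give significant evidence of a linear association between patient age and hospital length of stay.

t = 1.4258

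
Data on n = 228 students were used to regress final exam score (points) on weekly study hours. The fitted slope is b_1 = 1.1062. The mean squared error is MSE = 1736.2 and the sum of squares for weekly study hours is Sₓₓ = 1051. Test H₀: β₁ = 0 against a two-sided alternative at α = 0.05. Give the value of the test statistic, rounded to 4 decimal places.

t = 0.8607

SE(b_1) = √(MSE/Sₓₓ) = √(1736.2/1051) = 1.28528.
t = 1.1062 / 1.28528 = 0.8607.
df = n − 2 = 226.
Two-sided p ≈ 0.3903, which is ≥ 0.05, so fail to reject H₀.
The data do not give significant evidence of an association between weekly study hours and final exam score.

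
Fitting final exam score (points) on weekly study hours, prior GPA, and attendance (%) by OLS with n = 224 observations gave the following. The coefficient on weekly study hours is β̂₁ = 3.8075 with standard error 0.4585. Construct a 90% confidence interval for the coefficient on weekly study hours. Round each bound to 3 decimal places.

df = n − k − 1 = 224 − 3 − 1 = 220.
t* = t_{0.05, 220} = 1.651809.
Margin = t* × SE = 1.651809 × 0.4585 = 0.75735.
CI: 3.8075 ± 0.75735 → (3.050, 4.565).
With 90% confidence, each one-unit increase in weekly study hours is associated with a change of between 3.050 and 4.565 points in final exam score, holding the other predictors fixed.

(3.050, 4.565)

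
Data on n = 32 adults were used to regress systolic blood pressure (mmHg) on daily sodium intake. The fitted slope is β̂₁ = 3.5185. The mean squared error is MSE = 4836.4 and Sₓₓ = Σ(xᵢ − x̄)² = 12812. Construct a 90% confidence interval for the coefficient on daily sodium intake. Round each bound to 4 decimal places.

SE(β̂₁) = √(MSE/Sₓₓ) = √(4836.4/12812) = 0.614402.
df = n − 2 = 30.
t* = t_{0.05, 30} = 1.697261.
Margin = t* × SE = 1.697261 × 0.614402 = 1.042801.
CI: 3.5185 ± 1.042801 → (2.4757, 4.5613).
With 90% confidence, each one-unit increase in daily sodium intake is associated with a change of between 2.4757 and 4.5613 mmHg in systolic blood pressure.

(2.4757, 4.5613)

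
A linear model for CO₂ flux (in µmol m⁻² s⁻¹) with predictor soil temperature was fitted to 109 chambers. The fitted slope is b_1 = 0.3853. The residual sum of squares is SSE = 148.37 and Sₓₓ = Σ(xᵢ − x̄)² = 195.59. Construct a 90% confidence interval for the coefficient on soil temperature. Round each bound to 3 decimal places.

(0.246, 0.525)

MSE = SSE/(n − 2) = 148.37/107 = 1.38664.
SE(b_1) = √(MSE/Sₓₓ) = √(1.38664/195.59) = 0.0841992.
df = n − 2 = 107.
t* = t_{0.05, 107} = 1.659219.
Margin = t* × SE = 1.659219 × 0.0841992 = 0.13970.
CI: 0.3853 ± 0.13970 → (0.246, 0.525).
With 90% confidence, each one-unit increase in soil temperature is associated with a change of between 0.246 and 0.525 µmol m⁻² s⁻¹ in CO₂ flux.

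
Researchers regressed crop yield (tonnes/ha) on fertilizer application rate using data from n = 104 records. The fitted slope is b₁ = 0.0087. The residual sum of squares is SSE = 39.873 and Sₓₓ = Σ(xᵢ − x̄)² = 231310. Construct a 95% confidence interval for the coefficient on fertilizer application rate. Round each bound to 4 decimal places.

MSE = SSE/(n − 2) = 39.873/102 = 0.390912.
SE(b₁) = √(MSE/Sₓₓ) = √(0.390912/231310) = 0.0013.
df = n − 2 = 102.
t* = t_{0.025, 102} = 1.983495.
Margin = t* × SE = 1.983495 × 0.0013 = 0.002579.
CI: 0.0087 ± 0.002579 → (0.0061, 0.0113).
With 95% confidence, each one-unit increase in fertilizer application rate is associated with a change of between 0.0061 and 0.0113 tonnes/ha in crop yield.

(0.0061, 0.0113)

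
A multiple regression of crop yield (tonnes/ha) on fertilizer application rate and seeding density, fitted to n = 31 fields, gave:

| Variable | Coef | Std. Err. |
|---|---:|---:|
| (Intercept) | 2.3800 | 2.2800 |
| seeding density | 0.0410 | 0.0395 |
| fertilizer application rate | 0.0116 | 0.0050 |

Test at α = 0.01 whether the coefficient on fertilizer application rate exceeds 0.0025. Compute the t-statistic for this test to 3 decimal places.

t = 1.820

Read off: b = 0.0116, SE = 0.0050 for fertilizer application rate.
H₀: β₁ = 0.0025 vs H₁: β₁ > 0.0025.
t = (0.0116 − 0.0025) / 0.0050 = 1.820.
df = n − k − 1 = 31 − 2 − 1 = 28.
One-sided p ≈ 0.0397, which is ≥ 0.01, so fail to reject H₀.
The data do not give significant evidence that the true slope on fertilizer application rate exceeds 0.0025 tonnes/ha per unit, holding the other predictors fixed.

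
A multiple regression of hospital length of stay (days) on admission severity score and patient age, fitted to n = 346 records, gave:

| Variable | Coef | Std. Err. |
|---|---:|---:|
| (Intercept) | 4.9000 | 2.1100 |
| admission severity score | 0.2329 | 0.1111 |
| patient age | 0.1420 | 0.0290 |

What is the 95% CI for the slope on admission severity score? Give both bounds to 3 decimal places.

(0.014, 0.451)

Read off: b = 0.2329, SE = 0.1111 for admission severity score.
df = n − k − 1 = 346 − 2 − 1 = 343.
t* = t_{0.025, 343} = 1.966904.
Margin = t* × SE = 1.966904 × 0.1111 = 0.21852.
CI: 0.2329 ± 0.21852 → (0.014, 0.451).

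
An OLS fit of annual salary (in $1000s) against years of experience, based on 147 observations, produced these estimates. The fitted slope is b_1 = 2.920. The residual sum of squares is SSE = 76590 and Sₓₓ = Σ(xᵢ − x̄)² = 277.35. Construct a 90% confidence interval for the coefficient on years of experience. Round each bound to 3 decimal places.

MSE = SSE/(n − 2) = 76590/145 = 528.207.
SE(b_1) = √(MSE/Sₓₓ) = √(528.207/277.35) = 1.38003.
df = n − 2 = 145.
t* = t_{0.05, 145} = 1.65543.
Margin = t* × SE = 1.65543 × 1.38003 = 2.28454.
CI: 2.920 ± 2.28454 → (0.635, 5.205).
With 90% confidence, each one-unit increase in years of experience is associated with a change of between 0.635 and 5.205 $1000s in annual salary.

(0.635, 5.205)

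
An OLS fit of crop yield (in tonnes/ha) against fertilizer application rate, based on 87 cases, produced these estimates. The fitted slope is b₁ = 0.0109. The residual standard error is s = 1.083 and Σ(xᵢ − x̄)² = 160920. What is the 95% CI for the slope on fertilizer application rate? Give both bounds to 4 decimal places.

SE(b₁) = s/√Sₓₓ = 1.083/√160920 = 0.00269975.
df = n − 2 = 85.
t* = t_{0.025, 85} = 1.988268.
Margin = t* × SE = 1.988268 × 0.00269975 = 0.005368.
CI: 0.0109 ± 0.005368 → (0.0055, 0.0163).
With 95% confidence, each one-unit increase in fertilizer application rate is associated with a change of between 0.0055 and 0.0163 tonnes/ha in crop yield.

(0.0055, 0.0163)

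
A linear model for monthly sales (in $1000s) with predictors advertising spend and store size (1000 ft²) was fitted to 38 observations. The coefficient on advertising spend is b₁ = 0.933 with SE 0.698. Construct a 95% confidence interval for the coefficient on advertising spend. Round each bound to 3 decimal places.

df = n − k − 1 = 38 − 2 − 1 = 35.
t* = t_{0.025, 35} = 2.030108.
Margin = t* × SE = 2.030108 × 0.698 = 1.41702.
CI: 0.933 ± 1.41702 → (-0.484, 2.350).
With 95% confidence, each one-unit increase in advertising spend is associated with a change of between -0.484 and 2.350 $1000s in monthly sales, holding the other predictors fixed.

(-0.484, 2.350)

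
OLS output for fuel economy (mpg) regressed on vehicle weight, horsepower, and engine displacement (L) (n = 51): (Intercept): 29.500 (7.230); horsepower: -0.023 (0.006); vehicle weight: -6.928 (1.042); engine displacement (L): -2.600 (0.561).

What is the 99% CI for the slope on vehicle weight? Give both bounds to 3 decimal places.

(-9.725, -4.131)

Read off: b = -6.928, SE = 1.042 for vehicle weight.
df = n − k − 1 = 51 − 3 − 1 = 47.
t* = t_{0.005, 47} = 2.684556.
Margin = t* × SE = 2.684556 × 1.042 = 2.79731.
CI: -6.928 ± 2.79731 → (-9.725, -4.131).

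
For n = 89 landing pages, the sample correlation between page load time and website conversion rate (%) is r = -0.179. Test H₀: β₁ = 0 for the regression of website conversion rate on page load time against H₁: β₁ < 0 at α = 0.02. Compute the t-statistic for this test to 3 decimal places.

t = r·√(n − 2)/√(1 − r²) = -0.179·√87/√0.967959 = -1.697.
df = n − 2 = 87.
One-sided p ≈ 0.0466, which is ≥ 0.02, so fail to reject H₀.
The data do not give significant evidence of a linear association between page load time and website conversion rate.

t = -1.697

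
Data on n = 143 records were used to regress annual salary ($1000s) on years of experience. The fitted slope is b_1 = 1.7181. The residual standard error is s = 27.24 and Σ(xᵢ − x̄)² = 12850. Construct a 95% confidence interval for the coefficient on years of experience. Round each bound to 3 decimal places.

(1.243, 2.193)

SE(b_1) = s/√Sₓₓ = 27.24/√12850 = 0.240301.
df = n − 2 = 141.
t* = t_{0.025, 141} = 1.976931.
Margin = t* × SE = 1.976931 × 0.240301 = 0.47506.
CI: 1.7181 ± 0.47506 → (1.243, 2.193).
With 95% confidence, each one-unit increase in years of experience is associated with a change of between 1.243 and 2.193 $1000s in annual salary.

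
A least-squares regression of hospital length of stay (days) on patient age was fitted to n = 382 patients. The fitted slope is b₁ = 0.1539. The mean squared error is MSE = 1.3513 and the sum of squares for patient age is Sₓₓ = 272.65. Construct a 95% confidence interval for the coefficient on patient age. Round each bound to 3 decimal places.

(0.015, 0.292)

SE(b₁) = √(MSE/Sₓₓ) = √(1.3513/272.65) = 0.0704001.
df = n − 2 = 380.
t* = t_{0.025, 380} = 1.966226.
Margin = t* × SE = 1.966226 × 0.0704001 = 0.13842.
CI: 0.1539 ± 0.13842 → (0.015, 0.292).
With 95% confidence, each one-unit increase in patient age is associated with a change of between 0.015 and 0.292 days in hospital length of stay.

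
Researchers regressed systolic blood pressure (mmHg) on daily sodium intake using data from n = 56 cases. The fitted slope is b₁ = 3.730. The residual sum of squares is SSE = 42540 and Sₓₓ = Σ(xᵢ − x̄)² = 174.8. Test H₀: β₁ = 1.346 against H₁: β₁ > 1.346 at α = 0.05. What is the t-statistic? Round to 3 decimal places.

t = 1.123

MSE = SSE/(n − 2) = 42540/54 = 787.778.
SE(b₁) = √(MSE/Sₓₓ) = √(787.778/174.8) = 2.12291.
t = (3.730 − 1.346) / 2.12291 = 1.123.
df = n − 2 = 54.
One-sided p ≈ 0.1332, which is ≥ 0.05, so fail to reject H₀.
The data do not give significant evidence that the true slope on daily sodium intake exceeds 1.346 mmHg per unit.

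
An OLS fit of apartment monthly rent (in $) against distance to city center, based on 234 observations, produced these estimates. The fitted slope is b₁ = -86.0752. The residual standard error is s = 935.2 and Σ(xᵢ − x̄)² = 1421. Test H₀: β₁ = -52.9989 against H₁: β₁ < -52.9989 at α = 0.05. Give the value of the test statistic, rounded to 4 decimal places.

t = -1.3332

SE(b₁) = s/√Sₓₓ = 935.2/√1421 = 24.8089.
t = (-86.0752 − (-52.9989)) / 24.8089 = -1.3332.
df = n − 2 = 232.
One-sided p ≈ 0.0919, which is ≥ 0.05, so fail to reject H₀.
The data do not give significant evidence that the true slope on distance to city center is below -52.9989 $ per unit.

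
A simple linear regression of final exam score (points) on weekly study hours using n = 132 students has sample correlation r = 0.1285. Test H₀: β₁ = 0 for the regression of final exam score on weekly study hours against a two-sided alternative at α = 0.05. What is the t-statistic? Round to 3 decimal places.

t = 1.477

t = r·√(n − 2)/√(1 − r²) = 0.1285·√130/√0.983488 = 1.477.
df = n − 2 = 130.
Two-sided p ≈ 0.1420, which is ≥ 0.05, so fail to reject H₀.
The data do not give significant evidence of a linear association between weekly study hours and final exam score.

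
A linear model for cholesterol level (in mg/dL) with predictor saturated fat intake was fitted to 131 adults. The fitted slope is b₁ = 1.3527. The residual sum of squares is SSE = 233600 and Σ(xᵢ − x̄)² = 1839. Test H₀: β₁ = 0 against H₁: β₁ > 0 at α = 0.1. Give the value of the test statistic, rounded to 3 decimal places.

MSE = SSE/(n − 2) = 233600/129 = 1810.85.
SE(b₁) = √(MSE/Sₓₓ) = √(1810.85/1839) = 0.992318.
t = 1.3527 / 0.992318 = 1.363.
df = n − 2 = 129.
One-sided p ≈ 0.0876, which is < 0.1, so reject H₀.
There is evidence that the true slope on saturated fat intake is positive.

t = 1.363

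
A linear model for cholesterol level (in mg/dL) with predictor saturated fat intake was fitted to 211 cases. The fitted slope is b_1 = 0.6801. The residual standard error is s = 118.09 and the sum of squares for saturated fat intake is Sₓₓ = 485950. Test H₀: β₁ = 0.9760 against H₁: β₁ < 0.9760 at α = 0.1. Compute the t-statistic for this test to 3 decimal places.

t = -1.747

SE(b_1) = s/√Sₓₓ = 118.09/√485950 = 0.169402.
t = (0.6801 − 0.9760) / 0.169402 = -1.747.
df = n − 2 = 209.
One-sided p ≈ 0.0411, which is < 0.1, so reject H₀.
There is evidence that the true slope on saturated fat intake is below 0.9760 mg/dL per unit.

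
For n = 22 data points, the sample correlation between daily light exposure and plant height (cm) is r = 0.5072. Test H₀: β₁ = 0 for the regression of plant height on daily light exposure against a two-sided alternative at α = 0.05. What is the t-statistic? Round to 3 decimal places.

t = 2.632

t = r·√(n − 2)/√(1 − r²) = 0.5072·√20/√0.742748 = 2.632.
df = n − 2 = 20.
Two-sided p ≈ 0.0160, which is < 0.05, so reject H₀.
There is evidence of a linear association between daily light exposure and plant height.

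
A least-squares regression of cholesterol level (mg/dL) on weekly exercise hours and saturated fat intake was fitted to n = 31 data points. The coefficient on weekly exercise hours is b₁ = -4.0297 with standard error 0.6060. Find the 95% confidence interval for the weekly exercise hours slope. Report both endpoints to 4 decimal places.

df = n − k − 1 = 31 − 2 − 1 = 28.
t* = t_{0.025, 28} = 2.048407.
Margin = t* × SE = 2.048407 × 0.6060 = 1.241335.
CI: -4.0297 ± 1.241335 → (-5.2710, -2.7884).
With 95% confidence, each one-unit increase in weekly exercise hours is associated with a change of between -5.2710 and -2.7884 mg/dL in cholesterol level, holding the other predictors fixed.

(-5.2710, -2.7884)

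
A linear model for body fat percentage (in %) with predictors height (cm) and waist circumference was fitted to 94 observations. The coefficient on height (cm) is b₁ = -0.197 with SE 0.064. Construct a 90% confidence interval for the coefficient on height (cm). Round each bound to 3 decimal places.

(-0.303, -0.091)

df = n − k − 1 = 94 − 2 − 1 = 91.
t* = t_{0.05, 91} = 1.661771.
Margin = t* × SE = 1.661771 × 0.064 = 0.10635.
CI: -0.197 ± 0.10635 → (-0.303, -0.091).
With 90% confidence, each one-unit increase in height (cm) is associated with a change of between -0.303 and -0.091 % in body fat percentage, holding the other predictors fixed.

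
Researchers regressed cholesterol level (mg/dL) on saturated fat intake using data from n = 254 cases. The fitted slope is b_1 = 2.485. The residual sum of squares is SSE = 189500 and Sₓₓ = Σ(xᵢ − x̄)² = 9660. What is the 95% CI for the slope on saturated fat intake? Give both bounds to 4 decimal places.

MSE = SSE/(n − 2) = 189500/252 = 751.984.
SE(b_1) = √(MSE/Sₓₓ) = √(751.984/9660) = 0.279007.
df = n − 2 = 252.
t* = t_{0.025, 252} = 1.969422.
Margin = t* × SE = 1.969422 × 0.279007 = 0.549483.
CI: 2.485 ± 0.549483 → (1.9355, 3.0345).
With 95% confidence, each one-unit increase in saturated fat intake is associated with a change of between 1.9355 and 3.0345 mg/dL in cholesterol level.

(1.9355, 3.0345)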